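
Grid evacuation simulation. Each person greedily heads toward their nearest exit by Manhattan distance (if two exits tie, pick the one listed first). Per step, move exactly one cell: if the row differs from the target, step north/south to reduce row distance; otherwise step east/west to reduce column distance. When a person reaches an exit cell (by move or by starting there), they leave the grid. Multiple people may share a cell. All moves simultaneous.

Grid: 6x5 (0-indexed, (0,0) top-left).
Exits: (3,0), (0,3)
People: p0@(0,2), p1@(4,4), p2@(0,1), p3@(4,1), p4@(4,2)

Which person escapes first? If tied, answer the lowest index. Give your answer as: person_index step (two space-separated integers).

Step 1: p0:(0,2)->(0,3)->EXIT | p1:(4,4)->(3,4) | p2:(0,1)->(0,2) | p3:(4,1)->(3,1) | p4:(4,2)->(3,2)
Step 2: p0:escaped | p1:(3,4)->(3,3) | p2:(0,2)->(0,3)->EXIT | p3:(3,1)->(3,0)->EXIT | p4:(3,2)->(3,1)
Step 3: p0:escaped | p1:(3,3)->(3,2) | p2:escaped | p3:escaped | p4:(3,1)->(3,0)->EXIT
Step 4: p0:escaped | p1:(3,2)->(3,1) | p2:escaped | p3:escaped | p4:escaped
Step 5: p0:escaped | p1:(3,1)->(3,0)->EXIT | p2:escaped | p3:escaped | p4:escaped
Exit steps: [1, 5, 2, 2, 3]
First to escape: p0 at step 1

Answer: 0 1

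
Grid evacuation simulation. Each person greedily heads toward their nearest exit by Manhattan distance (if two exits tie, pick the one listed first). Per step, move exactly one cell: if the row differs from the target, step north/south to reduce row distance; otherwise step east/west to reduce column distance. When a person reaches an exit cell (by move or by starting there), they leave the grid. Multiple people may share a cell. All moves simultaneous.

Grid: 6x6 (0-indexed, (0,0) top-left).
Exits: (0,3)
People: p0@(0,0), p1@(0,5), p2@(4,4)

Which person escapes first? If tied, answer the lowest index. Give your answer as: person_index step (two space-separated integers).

Step 1: p0:(0,0)->(0,1) | p1:(0,5)->(0,4) | p2:(4,4)->(3,4)
Step 2: p0:(0,1)->(0,2) | p1:(0,4)->(0,3)->EXIT | p2:(3,4)->(2,4)
Step 3: p0:(0,2)->(0,3)->EXIT | p1:escaped | p2:(2,4)->(1,4)
Step 4: p0:escaped | p1:escaped | p2:(1,4)->(0,4)
Step 5: p0:escaped | p1:escaped | p2:(0,4)->(0,3)->EXIT
Exit steps: [3, 2, 5]
First to escape: p1 at step 2

Answer: 1 2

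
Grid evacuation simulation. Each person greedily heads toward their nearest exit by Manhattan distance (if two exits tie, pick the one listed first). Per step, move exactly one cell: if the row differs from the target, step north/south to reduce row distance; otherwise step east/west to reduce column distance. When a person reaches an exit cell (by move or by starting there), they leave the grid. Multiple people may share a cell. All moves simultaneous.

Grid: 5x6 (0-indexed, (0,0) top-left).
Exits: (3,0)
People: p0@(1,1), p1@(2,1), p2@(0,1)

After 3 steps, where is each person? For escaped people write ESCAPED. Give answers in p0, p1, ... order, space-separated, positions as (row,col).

Step 1: p0:(1,1)->(2,1) | p1:(2,1)->(3,1) | p2:(0,1)->(1,1)
Step 2: p0:(2,1)->(3,1) | p1:(3,1)->(3,0)->EXIT | p2:(1,1)->(2,1)
Step 3: p0:(3,1)->(3,0)->EXIT | p1:escaped | p2:(2,1)->(3,1)

ESCAPED ESCAPED (3,1)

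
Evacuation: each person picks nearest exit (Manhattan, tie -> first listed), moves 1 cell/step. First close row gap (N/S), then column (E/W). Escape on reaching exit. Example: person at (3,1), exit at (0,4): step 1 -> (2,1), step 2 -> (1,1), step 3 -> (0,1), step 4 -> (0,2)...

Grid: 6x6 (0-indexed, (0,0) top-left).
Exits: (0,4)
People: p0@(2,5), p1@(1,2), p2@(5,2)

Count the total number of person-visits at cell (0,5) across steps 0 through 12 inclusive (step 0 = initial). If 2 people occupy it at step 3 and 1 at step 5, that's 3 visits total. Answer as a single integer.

Step 0: p0@(2,5) p1@(1,2) p2@(5,2) -> at (0,5): 0 [-], cum=0
Step 1: p0@(1,5) p1@(0,2) p2@(4,2) -> at (0,5): 0 [-], cum=0
Step 2: p0@(0,5) p1@(0,3) p2@(3,2) -> at (0,5): 1 [p0], cum=1
Step 3: p0@ESC p1@ESC p2@(2,2) -> at (0,5): 0 [-], cum=1
Step 4: p0@ESC p1@ESC p2@(1,2) -> at (0,5): 0 [-], cum=1
Step 5: p0@ESC p1@ESC p2@(0,2) -> at (0,5): 0 [-], cum=1
Step 6: p0@ESC p1@ESC p2@(0,3) -> at (0,5): 0 [-], cum=1
Step 7: p0@ESC p1@ESC p2@ESC -> at (0,5): 0 [-], cum=1
Total visits = 1

Answer: 1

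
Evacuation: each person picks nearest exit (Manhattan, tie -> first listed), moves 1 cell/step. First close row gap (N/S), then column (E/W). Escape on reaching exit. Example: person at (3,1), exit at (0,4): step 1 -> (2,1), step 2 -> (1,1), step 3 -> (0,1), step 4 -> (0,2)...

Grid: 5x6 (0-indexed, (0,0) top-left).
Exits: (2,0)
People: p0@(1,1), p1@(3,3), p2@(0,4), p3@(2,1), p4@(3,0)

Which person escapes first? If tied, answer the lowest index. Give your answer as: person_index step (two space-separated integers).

Step 1: p0:(1,1)->(2,1) | p1:(3,3)->(2,3) | p2:(0,4)->(1,4) | p3:(2,1)->(2,0)->EXIT | p4:(3,0)->(2,0)->EXIT
Step 2: p0:(2,1)->(2,0)->EXIT | p1:(2,3)->(2,2) | p2:(1,4)->(2,4) | p3:escaped | p4:escaped
Step 3: p0:escaped | p1:(2,2)->(2,1) | p2:(2,4)->(2,3) | p3:escaped | p4:escaped
Step 4: p0:escaped | p1:(2,1)->(2,0)->EXIT | p2:(2,3)->(2,2) | p3:escaped | p4:escaped
Step 5: p0:escaped | p1:escaped | p2:(2,2)->(2,1) | p3:escaped | p4:escaped
Step 6: p0:escaped | p1:escaped | p2:(2,1)->(2,0)->EXIT | p3:escaped | p4:escaped
Exit steps: [2, 4, 6, 1, 1]
First to escape: p3 at step 1

Answer: 3 1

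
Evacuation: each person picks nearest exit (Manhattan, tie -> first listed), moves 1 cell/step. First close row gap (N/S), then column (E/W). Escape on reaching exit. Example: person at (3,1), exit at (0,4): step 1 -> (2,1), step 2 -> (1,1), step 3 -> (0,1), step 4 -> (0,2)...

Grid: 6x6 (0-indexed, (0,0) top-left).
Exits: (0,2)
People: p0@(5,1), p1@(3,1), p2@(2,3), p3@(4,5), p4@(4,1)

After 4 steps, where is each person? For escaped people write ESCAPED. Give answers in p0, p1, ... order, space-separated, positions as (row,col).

Step 1: p0:(5,1)->(4,1) | p1:(3,1)->(2,1) | p2:(2,3)->(1,3) | p3:(4,5)->(3,5) | p4:(4,1)->(3,1)
Step 2: p0:(4,1)->(3,1) | p1:(2,1)->(1,1) | p2:(1,3)->(0,3) | p3:(3,5)->(2,5) | p4:(3,1)->(2,1)
Step 3: p0:(3,1)->(2,1) | p1:(1,1)->(0,1) | p2:(0,3)->(0,2)->EXIT | p3:(2,5)->(1,5) | p4:(2,1)->(1,1)
Step 4: p0:(2,1)->(1,1) | p1:(0,1)->(0,2)->EXIT | p2:escaped | p3:(1,5)->(0,5) | p4:(1,1)->(0,1)

(1,1) ESCAPED ESCAPED (0,5) (0,1)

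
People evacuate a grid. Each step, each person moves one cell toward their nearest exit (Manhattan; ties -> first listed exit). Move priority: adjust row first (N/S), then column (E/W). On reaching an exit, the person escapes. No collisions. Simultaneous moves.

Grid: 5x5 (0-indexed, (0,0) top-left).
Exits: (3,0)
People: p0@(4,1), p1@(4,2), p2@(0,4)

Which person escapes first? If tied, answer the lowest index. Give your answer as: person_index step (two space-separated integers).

Step 1: p0:(4,1)->(3,1) | p1:(4,2)->(3,2) | p2:(0,4)->(1,4)
Step 2: p0:(3,1)->(3,0)->EXIT | p1:(3,2)->(3,1) | p2:(1,4)->(2,4)
Step 3: p0:escaped | p1:(3,1)->(3,0)->EXIT | p2:(2,4)->(3,4)
Step 4: p0:escaped | p1:escaped | p2:(3,4)->(3,3)
Step 5: p0:escaped | p1:escaped | p2:(3,3)->(3,2)
Step 6: p0:escaped | p1:escaped | p2:(3,2)->(3,1)
Step 7: p0:escaped | p1:escaped | p2:(3,1)->(3,0)->EXIT
Exit steps: [2, 3, 7]
First to escape: p0 at step 2

Answer: 0 2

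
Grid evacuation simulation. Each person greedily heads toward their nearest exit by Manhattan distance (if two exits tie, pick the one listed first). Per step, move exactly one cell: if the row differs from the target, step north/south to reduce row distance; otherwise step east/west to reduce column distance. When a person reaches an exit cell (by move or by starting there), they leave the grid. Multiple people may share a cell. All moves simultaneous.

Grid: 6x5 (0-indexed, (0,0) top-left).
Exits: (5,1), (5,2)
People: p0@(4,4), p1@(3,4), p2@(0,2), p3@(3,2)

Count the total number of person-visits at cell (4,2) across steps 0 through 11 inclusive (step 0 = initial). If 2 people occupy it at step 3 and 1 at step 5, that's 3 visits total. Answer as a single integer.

Answer: 2

Derivation:
Step 0: p0@(4,4) p1@(3,4) p2@(0,2) p3@(3,2) -> at (4,2): 0 [-], cum=0
Step 1: p0@(5,4) p1@(4,4) p2@(1,2) p3@(4,2) -> at (4,2): 1 [p3], cum=1
Step 2: p0@(5,3) p1@(5,4) p2@(2,2) p3@ESC -> at (4,2): 0 [-], cum=1
Step 3: p0@ESC p1@(5,3) p2@(3,2) p3@ESC -> at (4,2): 0 [-], cum=1
Step 4: p0@ESC p1@ESC p2@(4,2) p3@ESC -> at (4,2): 1 [p2], cum=2
Step 5: p0@ESC p1@ESC p2@ESC p3@ESC -> at (4,2): 0 [-], cum=2
Total visits = 2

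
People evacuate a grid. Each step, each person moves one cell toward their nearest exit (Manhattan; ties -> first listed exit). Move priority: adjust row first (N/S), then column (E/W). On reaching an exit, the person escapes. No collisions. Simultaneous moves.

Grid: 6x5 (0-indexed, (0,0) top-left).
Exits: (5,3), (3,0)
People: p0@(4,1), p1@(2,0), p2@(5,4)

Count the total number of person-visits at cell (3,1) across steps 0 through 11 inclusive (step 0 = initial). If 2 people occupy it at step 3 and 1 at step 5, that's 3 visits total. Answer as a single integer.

Step 0: p0@(4,1) p1@(2,0) p2@(5,4) -> at (3,1): 0 [-], cum=0
Step 1: p0@(3,1) p1@ESC p2@ESC -> at (3,1): 1 [p0], cum=1
Step 2: p0@ESC p1@ESC p2@ESC -> at (3,1): 0 [-], cum=1
Total visits = 1

Answer: 1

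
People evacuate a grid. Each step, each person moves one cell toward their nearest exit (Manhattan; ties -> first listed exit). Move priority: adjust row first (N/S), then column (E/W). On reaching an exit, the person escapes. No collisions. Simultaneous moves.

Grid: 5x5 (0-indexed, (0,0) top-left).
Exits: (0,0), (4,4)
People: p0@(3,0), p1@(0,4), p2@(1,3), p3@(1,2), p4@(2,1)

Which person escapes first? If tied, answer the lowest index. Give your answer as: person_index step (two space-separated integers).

Step 1: p0:(3,0)->(2,0) | p1:(0,4)->(0,3) | p2:(1,3)->(0,3) | p3:(1,2)->(0,2) | p4:(2,1)->(1,1)
Step 2: p0:(2,0)->(1,0) | p1:(0,3)->(0,2) | p2:(0,3)->(0,2) | p3:(0,2)->(0,1) | p4:(1,1)->(0,1)
Step 3: p0:(1,0)->(0,0)->EXIT | p1:(0,2)->(0,1) | p2:(0,2)->(0,1) | p3:(0,1)->(0,0)->EXIT | p4:(0,1)->(0,0)->EXIT
Step 4: p0:escaped | p1:(0,1)->(0,0)->EXIT | p2:(0,1)->(0,0)->EXIT | p3:escaped | p4:escaped
Exit steps: [3, 4, 4, 3, 3]
First to escape: p0 at step 3

Answer: 0 3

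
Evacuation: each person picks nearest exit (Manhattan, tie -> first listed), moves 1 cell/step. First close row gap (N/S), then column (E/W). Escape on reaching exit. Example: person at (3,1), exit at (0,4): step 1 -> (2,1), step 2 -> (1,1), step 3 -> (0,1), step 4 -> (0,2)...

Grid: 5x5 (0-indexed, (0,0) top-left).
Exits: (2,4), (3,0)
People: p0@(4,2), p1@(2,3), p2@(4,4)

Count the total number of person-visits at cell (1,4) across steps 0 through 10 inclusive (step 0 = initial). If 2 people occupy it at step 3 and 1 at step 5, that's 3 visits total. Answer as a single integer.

Step 0: p0@(4,2) p1@(2,3) p2@(4,4) -> at (1,4): 0 [-], cum=0
Step 1: p0@(3,2) p1@ESC p2@(3,4) -> at (1,4): 0 [-], cum=0
Step 2: p0@(3,1) p1@ESC p2@ESC -> at (1,4): 0 [-], cum=0
Step 3: p0@ESC p1@ESC p2@ESC -> at (1,4): 0 [-], cum=0
Total visits = 0

Answer: 0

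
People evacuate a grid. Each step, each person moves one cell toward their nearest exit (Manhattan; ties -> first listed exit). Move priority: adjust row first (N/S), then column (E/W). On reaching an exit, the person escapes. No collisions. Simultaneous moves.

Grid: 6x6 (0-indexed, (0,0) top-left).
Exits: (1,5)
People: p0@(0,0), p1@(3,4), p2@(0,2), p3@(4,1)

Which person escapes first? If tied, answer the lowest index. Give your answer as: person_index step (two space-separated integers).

Step 1: p0:(0,0)->(1,0) | p1:(3,4)->(2,4) | p2:(0,2)->(1,2) | p3:(4,1)->(3,1)
Step 2: p0:(1,0)->(1,1) | p1:(2,4)->(1,4) | p2:(1,2)->(1,3) | p3:(3,1)->(2,1)
Step 3: p0:(1,1)->(1,2) | p1:(1,4)->(1,5)->EXIT | p2:(1,3)->(1,4) | p3:(2,1)->(1,1)
Step 4: p0:(1,2)->(1,3) | p1:escaped | p2:(1,4)->(1,5)->EXIT | p3:(1,1)->(1,2)
Step 5: p0:(1,3)->(1,4) | p1:escaped | p2:escaped | p3:(1,2)->(1,3)
Step 6: p0:(1,4)->(1,5)->EXIT | p1:escaped | p2:escaped | p3:(1,3)->(1,4)
Step 7: p0:escaped | p1:escaped | p2:escaped | p3:(1,4)->(1,5)->EXIT
Exit steps: [6, 3, 4, 7]
First to escape: p1 at step 3

Answer: 1 3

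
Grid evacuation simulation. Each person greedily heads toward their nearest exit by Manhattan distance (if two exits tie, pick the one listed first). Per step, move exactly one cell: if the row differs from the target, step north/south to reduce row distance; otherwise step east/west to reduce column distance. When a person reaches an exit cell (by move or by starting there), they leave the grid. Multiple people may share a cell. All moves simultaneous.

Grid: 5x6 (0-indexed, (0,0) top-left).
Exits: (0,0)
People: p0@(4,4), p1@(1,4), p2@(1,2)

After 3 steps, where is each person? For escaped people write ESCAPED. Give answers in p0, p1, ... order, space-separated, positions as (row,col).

Step 1: p0:(4,4)->(3,4) | p1:(1,4)->(0,4) | p2:(1,2)->(0,2)
Step 2: p0:(3,4)->(2,4) | p1:(0,4)->(0,3) | p2:(0,2)->(0,1)
Step 3: p0:(2,4)->(1,4) | p1:(0,3)->(0,2) | p2:(0,1)->(0,0)->EXIT

(1,4) (0,2) ESCAPED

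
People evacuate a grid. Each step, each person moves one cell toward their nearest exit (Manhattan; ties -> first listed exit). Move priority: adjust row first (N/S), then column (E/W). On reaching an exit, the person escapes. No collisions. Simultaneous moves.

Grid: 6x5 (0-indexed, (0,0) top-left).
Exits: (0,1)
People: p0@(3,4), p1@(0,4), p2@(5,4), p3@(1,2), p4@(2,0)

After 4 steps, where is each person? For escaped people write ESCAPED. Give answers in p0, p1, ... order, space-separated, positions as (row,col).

Step 1: p0:(3,4)->(2,4) | p1:(0,4)->(0,3) | p2:(5,4)->(4,4) | p3:(1,2)->(0,2) | p4:(2,0)->(1,0)
Step 2: p0:(2,4)->(1,4) | p1:(0,3)->(0,2) | p2:(4,4)->(3,4) | p3:(0,2)->(0,1)->EXIT | p4:(1,0)->(0,0)
Step 3: p0:(1,4)->(0,4) | p1:(0,2)->(0,1)->EXIT | p2:(3,4)->(2,4) | p3:escaped | p4:(0,0)->(0,1)->EXIT
Step 4: p0:(0,4)->(0,3) | p1:escaped | p2:(2,4)->(1,4) | p3:escaped | p4:escaped

(0,3) ESCAPED (1,4) ESCAPED ESCAPED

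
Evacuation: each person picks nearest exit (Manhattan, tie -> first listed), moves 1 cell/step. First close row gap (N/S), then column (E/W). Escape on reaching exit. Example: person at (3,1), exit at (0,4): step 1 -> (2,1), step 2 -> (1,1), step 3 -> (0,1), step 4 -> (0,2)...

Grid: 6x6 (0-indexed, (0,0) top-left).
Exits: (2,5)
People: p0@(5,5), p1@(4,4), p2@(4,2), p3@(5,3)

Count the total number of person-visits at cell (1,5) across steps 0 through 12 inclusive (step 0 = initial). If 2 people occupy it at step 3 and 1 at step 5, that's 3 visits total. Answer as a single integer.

Step 0: p0@(5,5) p1@(4,4) p2@(4,2) p3@(5,3) -> at (1,5): 0 [-], cum=0
Step 1: p0@(4,5) p1@(3,4) p2@(3,2) p3@(4,3) -> at (1,5): 0 [-], cum=0
Step 2: p0@(3,5) p1@(2,4) p2@(2,2) p3@(3,3) -> at (1,5): 0 [-], cum=0
Step 3: p0@ESC p1@ESC p2@(2,3) p3@(2,3) -> at (1,5): 0 [-], cum=0
Step 4: p0@ESC p1@ESC p2@(2,4) p3@(2,4) -> at (1,5): 0 [-], cum=0
Step 5: p0@ESC p1@ESC p2@ESC p3@ESC -> at (1,5): 0 [-], cum=0
Total visits = 0

Answer: 0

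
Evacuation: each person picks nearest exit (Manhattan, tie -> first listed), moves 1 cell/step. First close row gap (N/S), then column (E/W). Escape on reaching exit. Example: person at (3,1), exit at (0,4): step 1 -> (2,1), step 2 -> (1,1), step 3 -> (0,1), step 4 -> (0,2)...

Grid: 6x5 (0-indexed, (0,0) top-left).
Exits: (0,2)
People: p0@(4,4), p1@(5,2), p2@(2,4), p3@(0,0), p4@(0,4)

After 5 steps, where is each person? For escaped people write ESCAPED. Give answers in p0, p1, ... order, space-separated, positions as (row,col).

Step 1: p0:(4,4)->(3,4) | p1:(5,2)->(4,2) | p2:(2,4)->(1,4) | p3:(0,0)->(0,1) | p4:(0,4)->(0,3)
Step 2: p0:(3,4)->(2,4) | p1:(4,2)->(3,2) | p2:(1,4)->(0,4) | p3:(0,1)->(0,2)->EXIT | p4:(0,3)->(0,2)->EXIT
Step 3: p0:(2,4)->(1,4) | p1:(3,2)->(2,2) | p2:(0,4)->(0,3) | p3:escaped | p4:escaped
Step 4: p0:(1,4)->(0,4) | p1:(2,2)->(1,2) | p2:(0,3)->(0,2)->EXIT | p3:escaped | p4:escaped
Step 5: p0:(0,4)->(0,3) | p1:(1,2)->(0,2)->EXIT | p2:escaped | p3:escaped | p4:escaped

(0,3) ESCAPED ESCAPED ESCAPED ESCAPED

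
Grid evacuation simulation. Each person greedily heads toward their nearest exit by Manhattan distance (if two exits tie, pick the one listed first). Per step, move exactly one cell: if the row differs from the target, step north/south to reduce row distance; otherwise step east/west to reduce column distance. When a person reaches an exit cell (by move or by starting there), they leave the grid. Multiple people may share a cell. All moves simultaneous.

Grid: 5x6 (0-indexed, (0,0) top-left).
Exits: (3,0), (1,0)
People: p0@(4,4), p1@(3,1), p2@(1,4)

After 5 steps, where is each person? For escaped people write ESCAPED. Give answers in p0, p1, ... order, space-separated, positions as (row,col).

Step 1: p0:(4,4)->(3,4) | p1:(3,1)->(3,0)->EXIT | p2:(1,4)->(1,3)
Step 2: p0:(3,4)->(3,3) | p1:escaped | p2:(1,3)->(1,2)
Step 3: p0:(3,3)->(3,2) | p1:escaped | p2:(1,2)->(1,1)
Step 4: p0:(3,2)->(3,1) | p1:escaped | p2:(1,1)->(1,0)->EXIT
Step 5: p0:(3,1)->(3,0)->EXIT | p1:escaped | p2:escaped

ESCAPED ESCAPED ESCAPED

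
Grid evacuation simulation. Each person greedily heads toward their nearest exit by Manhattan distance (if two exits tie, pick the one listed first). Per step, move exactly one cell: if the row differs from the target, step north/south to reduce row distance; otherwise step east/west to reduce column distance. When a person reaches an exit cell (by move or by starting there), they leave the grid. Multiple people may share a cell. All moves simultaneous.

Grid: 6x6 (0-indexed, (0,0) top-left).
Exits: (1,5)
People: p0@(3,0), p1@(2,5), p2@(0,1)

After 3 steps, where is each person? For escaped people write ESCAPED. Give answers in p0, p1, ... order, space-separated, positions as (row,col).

Step 1: p0:(3,0)->(2,0) | p1:(2,5)->(1,5)->EXIT | p2:(0,1)->(1,1)
Step 2: p0:(2,0)->(1,0) | p1:escaped | p2:(1,1)->(1,2)
Step 3: p0:(1,0)->(1,1) | p1:escaped | p2:(1,2)->(1,3)

(1,1) ESCAPED (1,3)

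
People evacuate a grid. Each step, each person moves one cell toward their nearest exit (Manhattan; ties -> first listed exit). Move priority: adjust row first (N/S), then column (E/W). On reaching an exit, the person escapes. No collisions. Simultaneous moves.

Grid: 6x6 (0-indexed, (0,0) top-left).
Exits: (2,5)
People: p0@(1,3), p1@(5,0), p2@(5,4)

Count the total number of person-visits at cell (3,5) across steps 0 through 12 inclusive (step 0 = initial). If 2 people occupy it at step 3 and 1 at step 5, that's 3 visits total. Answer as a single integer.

Answer: 0

Derivation:
Step 0: p0@(1,3) p1@(5,0) p2@(5,4) -> at (3,5): 0 [-], cum=0
Step 1: p0@(2,3) p1@(4,0) p2@(4,4) -> at (3,5): 0 [-], cum=0
Step 2: p0@(2,4) p1@(3,0) p2@(3,4) -> at (3,5): 0 [-], cum=0
Step 3: p0@ESC p1@(2,0) p2@(2,4) -> at (3,5): 0 [-], cum=0
Step 4: p0@ESC p1@(2,1) p2@ESC -> at (3,5): 0 [-], cum=0
Step 5: p0@ESC p1@(2,2) p2@ESC -> at (3,5): 0 [-], cum=0
Step 6: p0@ESC p1@(2,3) p2@ESC -> at (3,5): 0 [-], cum=0
Step 7: p0@ESC p1@(2,4) p2@ESC -> at (3,5): 0 [-], cum=0
Step 8: p0@ESC p1@ESC p2@ESC -> at (3,5): 0 [-], cum=0
Total visits = 0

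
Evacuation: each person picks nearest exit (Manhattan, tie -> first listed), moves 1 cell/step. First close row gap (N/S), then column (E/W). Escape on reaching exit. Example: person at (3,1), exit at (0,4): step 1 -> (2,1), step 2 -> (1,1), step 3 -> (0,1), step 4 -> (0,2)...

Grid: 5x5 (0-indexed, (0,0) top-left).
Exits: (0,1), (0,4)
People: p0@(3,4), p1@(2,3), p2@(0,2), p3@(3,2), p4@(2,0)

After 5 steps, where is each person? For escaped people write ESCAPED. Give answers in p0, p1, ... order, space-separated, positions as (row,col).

Step 1: p0:(3,4)->(2,4) | p1:(2,3)->(1,3) | p2:(0,2)->(0,1)->EXIT | p3:(3,2)->(2,2) | p4:(2,0)->(1,0)
Step 2: p0:(2,4)->(1,4) | p1:(1,3)->(0,3) | p2:escaped | p3:(2,2)->(1,2) | p4:(1,0)->(0,0)
Step 3: p0:(1,4)->(0,4)->EXIT | p1:(0,3)->(0,4)->EXIT | p2:escaped | p3:(1,2)->(0,2) | p4:(0,0)->(0,1)->EXIT
Step 4: p0:escaped | p1:escaped | p2:escaped | p3:(0,2)->(0,1)->EXIT | p4:escaped

ESCAPED ESCAPED ESCAPED ESCAPED ESCAPED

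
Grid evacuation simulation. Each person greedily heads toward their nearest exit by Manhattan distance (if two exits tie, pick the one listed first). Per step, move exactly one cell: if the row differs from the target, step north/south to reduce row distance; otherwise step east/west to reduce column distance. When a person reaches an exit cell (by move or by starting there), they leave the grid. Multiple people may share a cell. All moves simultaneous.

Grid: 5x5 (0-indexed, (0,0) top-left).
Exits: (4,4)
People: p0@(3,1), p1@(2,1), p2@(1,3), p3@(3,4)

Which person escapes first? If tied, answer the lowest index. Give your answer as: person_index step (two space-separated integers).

Step 1: p0:(3,1)->(4,1) | p1:(2,1)->(3,1) | p2:(1,3)->(2,3) | p3:(3,4)->(4,4)->EXIT
Step 2: p0:(4,1)->(4,2) | p1:(3,1)->(4,1) | p2:(2,3)->(3,3) | p3:escaped
Step 3: p0:(4,2)->(4,3) | p1:(4,1)->(4,2) | p2:(3,3)->(4,3) | p3:escaped
Step 4: p0:(4,3)->(4,4)->EXIT | p1:(4,2)->(4,3) | p2:(4,3)->(4,4)->EXIT | p3:escaped
Step 5: p0:escaped | p1:(4,3)->(4,4)->EXIT | p2:escaped | p3:escaped
Exit steps: [4, 5, 4, 1]
First to escape: p3 at step 1

Answer: 3 1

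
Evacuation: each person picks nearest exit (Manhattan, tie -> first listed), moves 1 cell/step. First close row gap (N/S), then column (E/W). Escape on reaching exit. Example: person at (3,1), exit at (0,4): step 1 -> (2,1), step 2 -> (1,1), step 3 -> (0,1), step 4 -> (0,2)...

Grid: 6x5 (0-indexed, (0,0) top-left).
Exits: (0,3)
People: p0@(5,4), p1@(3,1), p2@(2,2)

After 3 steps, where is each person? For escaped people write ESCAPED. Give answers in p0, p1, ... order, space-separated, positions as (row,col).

Step 1: p0:(5,4)->(4,4) | p1:(3,1)->(2,1) | p2:(2,2)->(1,2)
Step 2: p0:(4,4)->(3,4) | p1:(2,1)->(1,1) | p2:(1,2)->(0,2)
Step 3: p0:(3,4)->(2,4) | p1:(1,1)->(0,1) | p2:(0,2)->(0,3)->EXIT

(2,4) (0,1) ESCAPED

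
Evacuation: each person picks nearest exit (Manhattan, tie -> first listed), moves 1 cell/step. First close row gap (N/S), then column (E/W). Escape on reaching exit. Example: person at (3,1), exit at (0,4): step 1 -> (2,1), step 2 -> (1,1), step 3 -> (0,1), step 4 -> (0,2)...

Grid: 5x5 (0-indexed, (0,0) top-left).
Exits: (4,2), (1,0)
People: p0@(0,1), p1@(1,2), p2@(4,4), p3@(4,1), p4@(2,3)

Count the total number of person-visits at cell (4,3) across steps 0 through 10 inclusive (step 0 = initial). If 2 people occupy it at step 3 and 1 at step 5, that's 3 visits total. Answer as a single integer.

Step 0: p0@(0,1) p1@(1,2) p2@(4,4) p3@(4,1) p4@(2,3) -> at (4,3): 0 [-], cum=0
Step 1: p0@(1,1) p1@(1,1) p2@(4,3) p3@ESC p4@(3,3) -> at (4,3): 1 [p2], cum=1
Step 2: p0@ESC p1@ESC p2@ESC p3@ESC p4@(4,3) -> at (4,3): 1 [p4], cum=2
Step 3: p0@ESC p1@ESC p2@ESC p3@ESC p4@ESC -> at (4,3): 0 [-], cum=2
Total visits = 2

Answer: 2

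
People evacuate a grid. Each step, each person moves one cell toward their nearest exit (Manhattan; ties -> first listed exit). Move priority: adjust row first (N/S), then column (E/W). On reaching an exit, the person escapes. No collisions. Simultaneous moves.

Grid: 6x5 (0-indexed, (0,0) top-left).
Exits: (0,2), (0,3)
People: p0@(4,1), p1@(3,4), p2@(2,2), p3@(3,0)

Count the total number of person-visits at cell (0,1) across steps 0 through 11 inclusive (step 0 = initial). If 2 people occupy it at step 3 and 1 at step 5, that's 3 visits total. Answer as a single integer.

Answer: 2

Derivation:
Step 0: p0@(4,1) p1@(3,4) p2@(2,2) p3@(3,0) -> at (0,1): 0 [-], cum=0
Step 1: p0@(3,1) p1@(2,4) p2@(1,2) p3@(2,0) -> at (0,1): 0 [-], cum=0
Step 2: p0@(2,1) p1@(1,4) p2@ESC p3@(1,0) -> at (0,1): 0 [-], cum=0
Step 3: p0@(1,1) p1@(0,4) p2@ESC p3@(0,0) -> at (0,1): 0 [-], cum=0
Step 4: p0@(0,1) p1@ESC p2@ESC p3@(0,1) -> at (0,1): 2 [p0,p3], cum=2
Step 5: p0@ESC p1@ESC p2@ESC p3@ESC -> at (0,1): 0 [-], cum=2
Total visits = 2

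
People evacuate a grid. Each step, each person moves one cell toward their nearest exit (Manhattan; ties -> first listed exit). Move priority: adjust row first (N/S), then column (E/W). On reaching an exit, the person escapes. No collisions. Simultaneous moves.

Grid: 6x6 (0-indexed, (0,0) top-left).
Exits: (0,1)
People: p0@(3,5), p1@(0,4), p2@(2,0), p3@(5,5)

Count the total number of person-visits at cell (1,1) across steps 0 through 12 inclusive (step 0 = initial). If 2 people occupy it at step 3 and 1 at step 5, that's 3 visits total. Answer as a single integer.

Step 0: p0@(3,5) p1@(0,4) p2@(2,0) p3@(5,5) -> at (1,1): 0 [-], cum=0
Step 1: p0@(2,5) p1@(0,3) p2@(1,0) p3@(4,5) -> at (1,1): 0 [-], cum=0
Step 2: p0@(1,5) p1@(0,2) p2@(0,0) p3@(3,5) -> at (1,1): 0 [-], cum=0
Step 3: p0@(0,5) p1@ESC p2@ESC p3@(2,5) -> at (1,1): 0 [-], cum=0
Step 4: p0@(0,4) p1@ESC p2@ESC p3@(1,5) -> at (1,1): 0 [-], cum=0
Step 5: p0@(0,3) p1@ESC p2@ESC p3@(0,5) -> at (1,1): 0 [-], cum=0
Step 6: p0@(0,2) p1@ESC p2@ESC p3@(0,4) -> at (1,1): 0 [-], cum=0
Step 7: p0@ESC p1@ESC p2@ESC p3@(0,3) -> at (1,1): 0 [-], cum=0
Step 8: p0@ESC p1@ESC p2@ESC p3@(0,2) -> at (1,1): 0 [-], cum=0
Step 9: p0@ESC p1@ESC p2@ESC p3@ESC -> at (1,1): 0 [-], cum=0
Total visits = 0

Answer: 0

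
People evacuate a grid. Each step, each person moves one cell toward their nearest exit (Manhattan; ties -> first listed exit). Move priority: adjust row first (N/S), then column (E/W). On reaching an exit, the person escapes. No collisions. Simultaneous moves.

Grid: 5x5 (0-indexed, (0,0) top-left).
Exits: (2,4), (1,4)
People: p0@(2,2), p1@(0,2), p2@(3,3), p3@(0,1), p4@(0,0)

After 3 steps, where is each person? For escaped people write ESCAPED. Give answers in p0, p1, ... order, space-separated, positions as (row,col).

Step 1: p0:(2,2)->(2,3) | p1:(0,2)->(1,2) | p2:(3,3)->(2,3) | p3:(0,1)->(1,1) | p4:(0,0)->(1,0)
Step 2: p0:(2,3)->(2,4)->EXIT | p1:(1,2)->(1,3) | p2:(2,3)->(2,4)->EXIT | p3:(1,1)->(1,2) | p4:(1,0)->(1,1)
Step 3: p0:escaped | p1:(1,3)->(1,4)->EXIT | p2:escaped | p3:(1,2)->(1,3) | p4:(1,1)->(1,2)

ESCAPED ESCAPED ESCAPED (1,3) (1,2)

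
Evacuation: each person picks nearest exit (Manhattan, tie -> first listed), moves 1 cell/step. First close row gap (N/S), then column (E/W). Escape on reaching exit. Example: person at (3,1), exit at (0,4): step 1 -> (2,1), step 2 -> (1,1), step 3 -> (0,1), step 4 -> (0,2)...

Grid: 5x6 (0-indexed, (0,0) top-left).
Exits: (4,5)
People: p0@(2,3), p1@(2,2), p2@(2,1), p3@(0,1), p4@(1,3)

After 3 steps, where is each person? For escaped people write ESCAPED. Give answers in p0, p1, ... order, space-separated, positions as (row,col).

Step 1: p0:(2,3)->(3,3) | p1:(2,2)->(3,2) | p2:(2,1)->(3,1) | p3:(0,1)->(1,1) | p4:(1,3)->(2,3)
Step 2: p0:(3,3)->(4,3) | p1:(3,2)->(4,2) | p2:(3,1)->(4,1) | p3:(1,1)->(2,1) | p4:(2,3)->(3,3)
Step 3: p0:(4,3)->(4,4) | p1:(4,2)->(4,3) | p2:(4,1)->(4,2) | p3:(2,1)->(3,1) | p4:(3,3)->(4,3)

(4,4) (4,3) (4,2) (3,1) (4,3)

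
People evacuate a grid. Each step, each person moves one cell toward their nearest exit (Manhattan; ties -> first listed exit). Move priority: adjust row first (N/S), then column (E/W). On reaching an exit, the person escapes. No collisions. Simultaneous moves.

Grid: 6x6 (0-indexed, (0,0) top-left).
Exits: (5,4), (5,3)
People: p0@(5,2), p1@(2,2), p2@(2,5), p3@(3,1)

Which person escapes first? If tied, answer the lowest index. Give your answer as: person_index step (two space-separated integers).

Answer: 0 1

Derivation:
Step 1: p0:(5,2)->(5,3)->EXIT | p1:(2,2)->(3,2) | p2:(2,5)->(3,5) | p3:(3,1)->(4,1)
Step 2: p0:escaped | p1:(3,2)->(4,2) | p2:(3,5)->(4,5) | p3:(4,1)->(5,1)
Step 3: p0:escaped | p1:(4,2)->(5,2) | p2:(4,5)->(5,5) | p3:(5,1)->(5,2)
Step 4: p0:escaped | p1:(5,2)->(5,3)->EXIT | p2:(5,5)->(5,4)->EXIT | p3:(5,2)->(5,3)->EXIT
Exit steps: [1, 4, 4, 4]
First to escape: p0 at step 1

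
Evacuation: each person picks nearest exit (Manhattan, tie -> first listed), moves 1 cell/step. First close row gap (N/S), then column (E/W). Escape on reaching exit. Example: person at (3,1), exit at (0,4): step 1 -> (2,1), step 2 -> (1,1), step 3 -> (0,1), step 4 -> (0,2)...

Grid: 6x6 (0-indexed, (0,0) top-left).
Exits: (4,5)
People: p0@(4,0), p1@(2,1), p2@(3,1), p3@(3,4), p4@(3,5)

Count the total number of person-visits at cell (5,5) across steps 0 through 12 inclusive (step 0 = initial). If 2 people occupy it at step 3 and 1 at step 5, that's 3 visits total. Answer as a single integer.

Answer: 0

Derivation:
Step 0: p0@(4,0) p1@(2,1) p2@(3,1) p3@(3,4) p4@(3,5) -> at (5,5): 0 [-], cum=0
Step 1: p0@(4,1) p1@(3,1) p2@(4,1) p3@(4,4) p4@ESC -> at (5,5): 0 [-], cum=0
Step 2: p0@(4,2) p1@(4,1) p2@(4,2) p3@ESC p4@ESC -> at (5,5): 0 [-], cum=0
Step 3: p0@(4,3) p1@(4,2) p2@(4,3) p3@ESC p4@ESC -> at (5,5): 0 [-], cum=0
Step 4: p0@(4,4) p1@(4,3) p2@(4,4) p3@ESC p4@ESC -> at (5,5): 0 [-], cum=0
Step 5: p0@ESC p1@(4,4) p2@ESC p3@ESC p4@ESC -> at (5,5): 0 [-], cum=0
Step 6: p0@ESC p1@ESC p2@ESC p3@ESC p4@ESC -> at (5,5): 0 [-], cum=0
Total visits = 0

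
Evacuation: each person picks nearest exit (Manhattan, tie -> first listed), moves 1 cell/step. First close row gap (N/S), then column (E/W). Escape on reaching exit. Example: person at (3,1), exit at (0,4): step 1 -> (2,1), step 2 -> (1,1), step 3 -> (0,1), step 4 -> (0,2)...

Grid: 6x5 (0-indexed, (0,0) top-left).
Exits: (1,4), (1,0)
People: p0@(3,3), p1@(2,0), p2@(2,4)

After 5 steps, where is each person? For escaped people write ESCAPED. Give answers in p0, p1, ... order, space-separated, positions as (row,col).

Step 1: p0:(3,3)->(2,3) | p1:(2,0)->(1,0)->EXIT | p2:(2,4)->(1,4)->EXIT
Step 2: p0:(2,3)->(1,3) | p1:escaped | p2:escaped
Step 3: p0:(1,3)->(1,4)->EXIT | p1:escaped | p2:escaped

ESCAPED ESCAPED ESCAPED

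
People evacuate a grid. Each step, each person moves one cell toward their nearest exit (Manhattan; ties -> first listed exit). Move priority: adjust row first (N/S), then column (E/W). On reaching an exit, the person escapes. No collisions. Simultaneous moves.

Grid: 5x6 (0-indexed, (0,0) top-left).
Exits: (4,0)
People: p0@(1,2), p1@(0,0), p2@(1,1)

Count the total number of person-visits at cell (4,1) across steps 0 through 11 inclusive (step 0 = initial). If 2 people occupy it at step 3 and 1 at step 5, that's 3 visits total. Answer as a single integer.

Answer: 2

Derivation:
Step 0: p0@(1,2) p1@(0,0) p2@(1,1) -> at (4,1): 0 [-], cum=0
Step 1: p0@(2,2) p1@(1,0) p2@(2,1) -> at (4,1): 0 [-], cum=0
Step 2: p0@(3,2) p1@(2,0) p2@(3,1) -> at (4,1): 0 [-], cum=0
Step 3: p0@(4,2) p1@(3,0) p2@(4,1) -> at (4,1): 1 [p2], cum=1
Step 4: p0@(4,1) p1@ESC p2@ESC -> at (4,1): 1 [p0], cum=2
Step 5: p0@ESC p1@ESC p2@ESC -> at (4,1): 0 [-], cum=2
Total visits = 2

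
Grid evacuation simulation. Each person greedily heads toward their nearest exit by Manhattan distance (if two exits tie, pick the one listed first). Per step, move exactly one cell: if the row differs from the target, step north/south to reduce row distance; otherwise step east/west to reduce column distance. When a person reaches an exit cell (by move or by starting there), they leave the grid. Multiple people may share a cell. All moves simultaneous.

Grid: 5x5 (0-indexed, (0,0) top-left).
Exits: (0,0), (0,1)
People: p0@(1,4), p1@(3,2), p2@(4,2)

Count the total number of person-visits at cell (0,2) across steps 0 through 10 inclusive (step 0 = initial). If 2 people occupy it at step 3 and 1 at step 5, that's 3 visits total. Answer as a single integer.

Answer: 3

Derivation:
Step 0: p0@(1,4) p1@(3,2) p2@(4,2) -> at (0,2): 0 [-], cum=0
Step 1: p0@(0,4) p1@(2,2) p2@(3,2) -> at (0,2): 0 [-], cum=0
Step 2: p0@(0,3) p1@(1,2) p2@(2,2) -> at (0,2): 0 [-], cum=0
Step 3: p0@(0,2) p1@(0,2) p2@(1,2) -> at (0,2): 2 [p0,p1], cum=2
Step 4: p0@ESC p1@ESC p2@(0,2) -> at (0,2): 1 [p2], cum=3
Step 5: p0@ESC p1@ESC p2@ESC -> at (0,2): 0 [-], cum=3
Total visits = 3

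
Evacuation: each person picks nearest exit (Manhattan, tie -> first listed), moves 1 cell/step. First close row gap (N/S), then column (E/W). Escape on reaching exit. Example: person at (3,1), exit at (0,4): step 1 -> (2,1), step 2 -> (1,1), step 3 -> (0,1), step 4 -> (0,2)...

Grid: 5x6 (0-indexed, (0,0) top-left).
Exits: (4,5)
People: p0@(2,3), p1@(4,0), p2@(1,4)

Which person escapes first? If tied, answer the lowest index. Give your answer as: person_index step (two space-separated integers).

Step 1: p0:(2,3)->(3,3) | p1:(4,0)->(4,1) | p2:(1,4)->(2,4)
Step 2: p0:(3,3)->(4,3) | p1:(4,1)->(4,2) | p2:(2,4)->(3,4)
Step 3: p0:(4,3)->(4,4) | p1:(4,2)->(4,3) | p2:(3,4)->(4,4)
Step 4: p0:(4,4)->(4,5)->EXIT | p1:(4,3)->(4,4) | p2:(4,4)->(4,5)->EXIT
Step 5: p0:escaped | p1:(4,4)->(4,5)->EXIT | p2:escaped
Exit steps: [4, 5, 4]
First to escape: p0 at step 4

Answer: 0 4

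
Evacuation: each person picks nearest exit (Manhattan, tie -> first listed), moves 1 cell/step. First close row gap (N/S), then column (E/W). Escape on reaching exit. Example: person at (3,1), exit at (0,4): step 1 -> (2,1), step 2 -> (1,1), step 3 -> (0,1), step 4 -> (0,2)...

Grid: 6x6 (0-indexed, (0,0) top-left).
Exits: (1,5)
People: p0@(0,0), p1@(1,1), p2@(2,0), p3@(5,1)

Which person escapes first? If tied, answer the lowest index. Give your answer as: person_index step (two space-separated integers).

Step 1: p0:(0,0)->(1,0) | p1:(1,1)->(1,2) | p2:(2,0)->(1,0) | p3:(5,1)->(4,1)
Step 2: p0:(1,0)->(1,1) | p1:(1,2)->(1,3) | p2:(1,0)->(1,1) | p3:(4,1)->(3,1)
Step 3: p0:(1,1)->(1,2) | p1:(1,3)->(1,4) | p2:(1,1)->(1,2) | p3:(3,1)->(2,1)
Step 4: p0:(1,2)->(1,3) | p1:(1,4)->(1,5)->EXIT | p2:(1,2)->(1,3) | p3:(2,1)->(1,1)
Step 5: p0:(1,3)->(1,4) | p1:escaped | p2:(1,3)->(1,4) | p3:(1,1)->(1,2)
Step 6: p0:(1,4)->(1,5)->EXIT | p1:escaped | p2:(1,4)->(1,5)->EXIT | p3:(1,2)->(1,3)
Step 7: p0:escaped | p1:escaped | p2:escaped | p3:(1,3)->(1,4)
Step 8: p0:escaped | p1:escaped | p2:escaped | p3:(1,4)->(1,5)->EXIT
Exit steps: [6, 4, 6, 8]
First to escape: p1 at step 4

Answer: 1 4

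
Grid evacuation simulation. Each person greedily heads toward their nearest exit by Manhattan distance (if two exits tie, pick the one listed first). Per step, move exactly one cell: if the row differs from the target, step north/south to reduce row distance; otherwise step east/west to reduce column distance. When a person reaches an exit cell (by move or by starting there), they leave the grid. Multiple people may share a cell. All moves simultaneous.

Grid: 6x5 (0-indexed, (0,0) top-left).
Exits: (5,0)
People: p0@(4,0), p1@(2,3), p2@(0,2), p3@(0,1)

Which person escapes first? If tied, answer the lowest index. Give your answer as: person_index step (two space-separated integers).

Answer: 0 1

Derivation:
Step 1: p0:(4,0)->(5,0)->EXIT | p1:(2,3)->(3,3) | p2:(0,2)->(1,2) | p3:(0,1)->(1,1)
Step 2: p0:escaped | p1:(3,3)->(4,3) | p2:(1,2)->(2,2) | p3:(1,1)->(2,1)
Step 3: p0:escaped | p1:(4,3)->(5,3) | p2:(2,2)->(3,2) | p3:(2,1)->(3,1)
Step 4: p0:escaped | p1:(5,3)->(5,2) | p2:(3,2)->(4,2) | p3:(3,1)->(4,1)
Step 5: p0:escaped | p1:(5,2)->(5,1) | p2:(4,2)->(5,2) | p3:(4,1)->(5,1)
Step 6: p0:escaped | p1:(5,1)->(5,0)->EXIT | p2:(5,2)->(5,1) | p3:(5,1)->(5,0)->EXIT
Step 7: p0:escaped | p1:escaped | p2:(5,1)->(5,0)->EXIT | p3:escaped
Exit steps: [1, 6, 7, 6]
First to escape: p0 at step 1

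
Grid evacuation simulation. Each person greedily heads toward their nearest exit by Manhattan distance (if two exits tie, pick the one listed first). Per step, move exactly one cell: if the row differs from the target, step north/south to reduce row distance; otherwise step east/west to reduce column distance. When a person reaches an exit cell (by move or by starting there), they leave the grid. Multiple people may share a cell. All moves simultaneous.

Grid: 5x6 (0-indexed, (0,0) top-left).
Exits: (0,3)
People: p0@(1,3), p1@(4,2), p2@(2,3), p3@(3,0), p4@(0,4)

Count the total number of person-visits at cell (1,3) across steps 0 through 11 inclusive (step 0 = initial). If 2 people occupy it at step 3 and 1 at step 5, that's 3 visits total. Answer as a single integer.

Step 0: p0@(1,3) p1@(4,2) p2@(2,3) p3@(3,0) p4@(0,4) -> at (1,3): 1 [p0], cum=1
Step 1: p0@ESC p1@(3,2) p2@(1,3) p3@(2,0) p4@ESC -> at (1,3): 1 [p2], cum=2
Step 2: p0@ESC p1@(2,2) p2@ESC p3@(1,0) p4@ESC -> at (1,3): 0 [-], cum=2
Step 3: p0@ESC p1@(1,2) p2@ESC p3@(0,0) p4@ESC -> at (1,3): 0 [-], cum=2
Step 4: p0@ESC p1@(0,2) p2@ESC p3@(0,1) p4@ESC -> at (1,3): 0 [-], cum=2
Step 5: p0@ESC p1@ESC p2@ESC p3@(0,2) p4@ESC -> at (1,3): 0 [-], cum=2
Step 6: p0@ESC p1@ESC p2@ESC p3@ESC p4@ESC -> at (1,3): 0 [-], cum=2
Total visits = 2

Answer: 2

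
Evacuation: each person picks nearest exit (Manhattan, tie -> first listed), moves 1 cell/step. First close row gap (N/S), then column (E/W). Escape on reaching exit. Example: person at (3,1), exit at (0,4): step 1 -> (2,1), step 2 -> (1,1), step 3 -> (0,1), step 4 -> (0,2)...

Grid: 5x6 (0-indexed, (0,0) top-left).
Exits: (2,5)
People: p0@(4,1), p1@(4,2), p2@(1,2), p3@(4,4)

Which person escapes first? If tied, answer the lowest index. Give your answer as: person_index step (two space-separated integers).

Step 1: p0:(4,1)->(3,1) | p1:(4,2)->(3,2) | p2:(1,2)->(2,2) | p3:(4,4)->(3,4)
Step 2: p0:(3,1)->(2,1) | p1:(3,2)->(2,2) | p2:(2,2)->(2,3) | p3:(3,4)->(2,4)
Step 3: p0:(2,1)->(2,2) | p1:(2,2)->(2,3) | p2:(2,3)->(2,4) | p3:(2,4)->(2,5)->EXIT
Step 4: p0:(2,2)->(2,3) | p1:(2,3)->(2,4) | p2:(2,4)->(2,5)->EXIT | p3:escaped
Step 5: p0:(2,3)->(2,4) | p1:(2,4)->(2,5)->EXIT | p2:escaped | p3:escaped
Step 6: p0:(2,4)->(2,5)->EXIT | p1:escaped | p2:escaped | p3:escaped
Exit steps: [6, 5, 4, 3]
First to escape: p3 at step 3

Answer: 3 3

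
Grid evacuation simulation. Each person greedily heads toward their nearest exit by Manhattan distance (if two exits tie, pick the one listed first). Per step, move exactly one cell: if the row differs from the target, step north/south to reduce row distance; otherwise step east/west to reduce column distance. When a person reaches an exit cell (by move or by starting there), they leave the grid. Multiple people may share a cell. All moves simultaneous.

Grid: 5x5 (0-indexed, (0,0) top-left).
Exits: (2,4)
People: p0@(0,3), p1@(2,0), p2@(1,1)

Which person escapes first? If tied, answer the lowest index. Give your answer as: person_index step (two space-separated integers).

Answer: 0 3

Derivation:
Step 1: p0:(0,3)->(1,3) | p1:(2,0)->(2,1) | p2:(1,1)->(2,1)
Step 2: p0:(1,3)->(2,3) | p1:(2,1)->(2,2) | p2:(2,1)->(2,2)
Step 3: p0:(2,3)->(2,4)->EXIT | p1:(2,2)->(2,3) | p2:(2,2)->(2,3)
Step 4: p0:escaped | p1:(2,3)->(2,4)->EXIT | p2:(2,3)->(2,4)->EXIT
Exit steps: [3, 4, 4]
First to escape: p0 at step 3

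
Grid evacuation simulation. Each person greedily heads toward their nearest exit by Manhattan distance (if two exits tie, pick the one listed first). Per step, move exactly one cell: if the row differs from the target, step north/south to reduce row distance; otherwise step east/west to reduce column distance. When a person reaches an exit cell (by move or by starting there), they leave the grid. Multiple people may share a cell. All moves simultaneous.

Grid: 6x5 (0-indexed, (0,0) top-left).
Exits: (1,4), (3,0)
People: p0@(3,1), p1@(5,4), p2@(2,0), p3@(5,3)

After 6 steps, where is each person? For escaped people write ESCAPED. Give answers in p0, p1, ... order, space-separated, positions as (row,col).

Step 1: p0:(3,1)->(3,0)->EXIT | p1:(5,4)->(4,4) | p2:(2,0)->(3,0)->EXIT | p3:(5,3)->(4,3)
Step 2: p0:escaped | p1:(4,4)->(3,4) | p2:escaped | p3:(4,3)->(3,3)
Step 3: p0:escaped | p1:(3,4)->(2,4) | p2:escaped | p3:(3,3)->(2,3)
Step 4: p0:escaped | p1:(2,4)->(1,4)->EXIT | p2:escaped | p3:(2,3)->(1,3)
Step 5: p0:escaped | p1:escaped | p2:escaped | p3:(1,3)->(1,4)->EXIT

ESCAPED ESCAPED ESCAPED ESCAPED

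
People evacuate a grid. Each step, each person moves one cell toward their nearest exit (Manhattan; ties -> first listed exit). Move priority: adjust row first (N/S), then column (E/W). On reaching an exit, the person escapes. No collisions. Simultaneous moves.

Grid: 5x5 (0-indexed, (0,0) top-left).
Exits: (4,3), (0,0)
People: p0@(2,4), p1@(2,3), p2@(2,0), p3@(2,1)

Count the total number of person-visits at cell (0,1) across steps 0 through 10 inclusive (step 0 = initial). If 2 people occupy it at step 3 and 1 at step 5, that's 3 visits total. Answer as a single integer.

Step 0: p0@(2,4) p1@(2,3) p2@(2,0) p3@(2,1) -> at (0,1): 0 [-], cum=0
Step 1: p0@(3,4) p1@(3,3) p2@(1,0) p3@(1,1) -> at (0,1): 0 [-], cum=0
Step 2: p0@(4,4) p1@ESC p2@ESC p3@(0,1) -> at (0,1): 1 [p3], cum=1
Step 3: p0@ESC p1@ESC p2@ESC p3@ESC -> at (0,1): 0 [-], cum=1
Total visits = 1

Answer: 1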